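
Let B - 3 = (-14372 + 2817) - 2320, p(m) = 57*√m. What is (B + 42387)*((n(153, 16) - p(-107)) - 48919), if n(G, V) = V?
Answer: -1394469045 - 1625355*I*√107 ≈ -1.3945e+9 - 1.6813e+7*I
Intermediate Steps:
B = -13872 (B = 3 + ((-14372 + 2817) - 2320) = 3 + (-11555 - 2320) = 3 - 13875 = -13872)
(B + 42387)*((n(153, 16) - p(-107)) - 48919) = (-13872 + 42387)*((16 - 57*√(-107)) - 48919) = 28515*((16 - 57*I*√107) - 48919) = 28515*(-48903 - 57*I*√107) = -1394469045 - 1625355*I*√107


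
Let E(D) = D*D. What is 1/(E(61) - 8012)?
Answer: -1/4291 ≈ -0.00023305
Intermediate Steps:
E(D) = D²
1/(E(61) - 8012) = 1/(61² - 8012) = 1/(3721 - 8012) = 1/(-4291) = -1/4291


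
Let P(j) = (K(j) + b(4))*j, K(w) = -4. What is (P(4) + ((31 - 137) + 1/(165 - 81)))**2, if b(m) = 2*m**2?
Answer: 255025/7056 ≈ 36.143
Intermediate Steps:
P(j) = 28*j (P(j) = (-4 + 2*4**2)*j = (-4 + 2*16)*j = (-4 + 32)*j = 28*j)
(P(4) + ((31 - 137) + 1/(165 - 81)))**2 = (28*4 + ((31 - 137) + 1/(165 - 81)))**2 = (112 + (-106 + 1/84))**2 = (112 - 8903/84)**2 = (505/84)**2 = 255025/7056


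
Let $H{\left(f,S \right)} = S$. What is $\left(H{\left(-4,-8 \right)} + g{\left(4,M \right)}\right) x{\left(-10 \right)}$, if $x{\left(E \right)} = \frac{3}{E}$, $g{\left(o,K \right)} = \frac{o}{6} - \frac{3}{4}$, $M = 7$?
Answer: $\frac{97}{40} \approx 2.425$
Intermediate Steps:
$g{\left(o,K \right)} = - \frac{3}{4} + \frac{o}{6}$ ($g{\left(o,K \right)} = o \frac{1}{6} - \frac{3}{4} = \frac{o}{6} - \frac{3}{4} = - \frac{3}{4} + \frac{o}{6}$)
$\left(H{\left(-4,-8 \right)} + g{\left(4,M \right)}\right) x{\left(-10 \right)} = \left(-8 + \left(- \frac{3}{4} + \frac{1}{6} \cdot 4\right)\right) \frac{3}{-10} = \left(-8 + \left(- \frac{3}{4} + \frac{2}{3}\right)\right) 3 \left(- \frac{1}{10}\right) = \left(-8 - \frac{1}{12}\right) \left(- \frac{3}{10}\right) = \left(- \frac{97}{12}\right) \left(- \frac{3}{10}\right) = \frac{97}{40}$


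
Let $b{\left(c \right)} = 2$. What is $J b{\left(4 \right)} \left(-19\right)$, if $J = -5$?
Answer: $190$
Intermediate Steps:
$J b{\left(4 \right)} \left(-19\right) = \left(-5\right) 2 \left(-19\right) = \left(-10\right) \left(-19\right) = 190$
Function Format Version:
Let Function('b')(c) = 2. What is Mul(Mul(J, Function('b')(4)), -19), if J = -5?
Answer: 190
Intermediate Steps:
Mul(Mul(J, Function('b')(4)), -19) = Mul(Mul(-5, 2), -19) = Mul(-10, -19) = 190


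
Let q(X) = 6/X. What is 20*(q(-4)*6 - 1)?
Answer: -200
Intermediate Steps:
20*(q(-4)*6 - 1) = 20*((6/(-4))*6 - 1) = 20*((6*(-1/4))*6 - 1) = 20*(-3/2*6 - 1) = 20*(-9 - 1) = 20*(-10) = -200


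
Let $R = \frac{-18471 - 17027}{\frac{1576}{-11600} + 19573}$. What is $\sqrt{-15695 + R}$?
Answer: $\frac{i \sqrt{258024051028089195}}{4054379} \approx 125.29 i$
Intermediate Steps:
$R = - \frac{51472100}{28380653}$ ($R = - \frac{35498}{1576 \left(- \frac{1}{11600}\right) + 19573} = - \frac{35498}{- \frac{197}{1450} + 19573} = - \frac{35498}{\frac{28380653}{1450}} = \left(-35498\right) \frac{1450}{28380653} = - \frac{51472100}{28380653} \approx -1.8136$)
$\sqrt{-15695 + R} = \sqrt{-15695 - \frac{51472100}{28380653}} = \sqrt{- \frac{445485820935}{28380653}} = \frac{i \sqrt{258024051028089195}}{4054379}$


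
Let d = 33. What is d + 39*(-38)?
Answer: -1449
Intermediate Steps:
d + 39*(-38) = 33 + 39*(-38) = 33 - 1482 = -1449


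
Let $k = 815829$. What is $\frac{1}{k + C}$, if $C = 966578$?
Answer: $\frac{1}{1782407} \approx 5.6104 \cdot 10^{-7}$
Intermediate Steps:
$\frac{1}{k + C} = \frac{1}{815829 + 966578} = \frac{1}{1782407}$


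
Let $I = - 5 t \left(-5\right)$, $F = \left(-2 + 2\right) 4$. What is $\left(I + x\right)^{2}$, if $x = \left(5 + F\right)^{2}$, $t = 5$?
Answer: $22500$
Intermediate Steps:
$F = 0$ ($F = 0 \cdot 4 = 0$)
$I = 125$ ($I = \left(-5\right) 5 \left(-5\right) = \left(-25\right) \left(-5\right) = 125$)
$x = 25$ ($x = \left(5 + 0\right)^{2} = 5^{2} = 25$)
$\left(I + x\right)^{2} = \left(125 + 25\right)^{2} = 150^{2} = 22500$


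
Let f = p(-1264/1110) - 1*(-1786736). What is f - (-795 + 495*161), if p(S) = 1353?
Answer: 1709189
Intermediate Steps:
f = 1788089 (f = 1353 - 1*(-1786736) = 1353 + 1786736 = 1788089)
f - (-795 + 495*161) = 1788089 - (-795 + 495*161) = 1788089 - (-795 + 79695) = 1788089 - 1*78900 = 1788089 - 78900 = 1709189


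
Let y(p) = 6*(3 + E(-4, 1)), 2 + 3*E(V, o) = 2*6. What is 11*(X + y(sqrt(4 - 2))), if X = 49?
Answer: 957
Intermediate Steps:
E(V, o) = 10/3 (E(V, o) = -2/3 + (2*6)/3 = -2/3 + (1/3)*12 = -2/3 + 4 = 10/3)
y(p) = 38 (y(p) = 6*(3 + 10/3) = 6*(19/3) = 38)
11*(X + y(sqrt(4 - 2))) = 11*(49 + 38) = 11*87 = 957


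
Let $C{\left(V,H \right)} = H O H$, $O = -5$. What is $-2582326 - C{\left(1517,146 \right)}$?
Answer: $-2475746$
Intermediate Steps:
$C{\left(V,H \right)} = - 5 H^{2}$ ($C{\left(V,H \right)} = H \left(- 5 H\right) = - 5 H^{2}$)
$-2582326 - C{\left(1517,146 \right)} = -2582326 - - 5 \cdot 146^{2} = -2582326 - \left(-5\right) 21316 = -2582326 - -106580 = -2582326 + 106580 = -2475746$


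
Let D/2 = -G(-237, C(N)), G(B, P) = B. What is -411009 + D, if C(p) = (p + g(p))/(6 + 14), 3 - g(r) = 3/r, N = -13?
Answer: -410535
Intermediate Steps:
g(r) = 3 - 3/r
C(p) = 3/20 - 3/(20*p) + p/20 (C(p) = (p + (3 - 3/p))/(6 + 14) = (3 + p - 3/p)/20 = (3 + p - 3/p)*(1/20) = 3/20 - 3/(20*p) + p/20)
D = 474 (D = 2*(-1*(-237)) = 2*237 = 474)
-411009 + D = -411009 + 474 = -410535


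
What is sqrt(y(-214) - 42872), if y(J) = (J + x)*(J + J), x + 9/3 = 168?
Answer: 10*I*sqrt(219) ≈ 147.99*I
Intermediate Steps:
x = 165 (x = -3 + 168 = 165)
y(J) = 2*J*(165 + J) (y(J) = (J + 165)*(J + J) = (165 + J)*(2*J) = 2*J*(165 + J))
sqrt(y(-214) - 42872) = sqrt(2*(-214)*(165 - 214) - 42872) = sqrt(2*(-214)*(-49) - 42872) = sqrt(20972 - 42872) = sqrt(-21900) = 10*I*sqrt(219)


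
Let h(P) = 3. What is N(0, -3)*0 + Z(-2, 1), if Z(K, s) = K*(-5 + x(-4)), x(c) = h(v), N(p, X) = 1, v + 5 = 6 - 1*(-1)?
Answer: 4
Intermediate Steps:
v = 2 (v = -5 + (6 - 1*(-1)) = -5 + (6 + 1) = -5 + 7 = 2)
x(c) = 3
Z(K, s) = -2*K (Z(K, s) = K*(-5 + 3) = K*(-2) = -2*K)
N(0, -3)*0 + Z(-2, 1) = 1*0 - 2*(-2) = 0 + 4 = 4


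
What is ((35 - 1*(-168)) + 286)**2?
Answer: 239121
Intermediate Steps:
((35 - 1*(-168)) + 286)**2 = ((35 + 168) + 286)**2 = (203 + 286)**2 = 489**2 = 239121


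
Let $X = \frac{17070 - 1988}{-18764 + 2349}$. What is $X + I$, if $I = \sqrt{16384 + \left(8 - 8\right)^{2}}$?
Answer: $\frac{2086038}{16415} \approx 127.08$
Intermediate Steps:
$X = - \frac{15082}{16415}$ ($X = \frac{15082}{-16415} = 15082 \left(- \frac{1}{16415}\right) = - \frac{15082}{16415} \approx -0.91879$)
$I = 128$ ($I = \sqrt{16384 + 0^{2}} = \sqrt{16384 + 0} = \sqrt{16384} = 128$)
$X + I = - \frac{15082}{16415} + 128 = \frac{2086038}{16415}$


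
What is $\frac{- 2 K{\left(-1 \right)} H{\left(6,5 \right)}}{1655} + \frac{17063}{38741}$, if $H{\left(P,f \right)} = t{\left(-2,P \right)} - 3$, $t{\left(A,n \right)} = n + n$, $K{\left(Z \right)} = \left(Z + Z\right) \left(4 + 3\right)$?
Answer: $\frac{38001997}{64116355} \approx 0.5927$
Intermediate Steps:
$K{\left(Z \right)} = 14 Z$ ($K{\left(Z \right)} = 2 Z 7 = 14 Z$)
$t{\left(A,n \right)} = 2 n$
$H{\left(P,f \right)} = -3 + 2 P$ ($H{\left(P,f \right)} = 2 P - 3 = -3 + 2 P$)
$\frac{- 2 K{\left(-1 \right)} H{\left(6,5 \right)}}{1655} + \frac{17063}{38741} = \frac{- 2 \cdot 14 \left(-1\right) \left(-3 + 2 \cdot 6\right)}{1655} + \frac{17063}{38741} = \left(-2\right) \left(-14\right) \left(-3 + 12\right) \frac{1}{1655} + 17063 \cdot \frac{1}{38741} = 28 \cdot 9 \cdot \frac{1}{1655} + \frac{17063}{38741} = 252 \cdot \frac{1}{1655} + \frac{17063}{38741} = \frac{252}{1655} + \frac{17063}{38741} = \frac{38001997}{64116355}$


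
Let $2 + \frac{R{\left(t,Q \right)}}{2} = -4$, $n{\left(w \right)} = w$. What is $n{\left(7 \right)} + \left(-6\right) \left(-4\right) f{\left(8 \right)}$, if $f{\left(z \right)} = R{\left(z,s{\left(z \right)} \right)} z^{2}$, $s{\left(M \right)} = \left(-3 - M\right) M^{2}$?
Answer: $-18425$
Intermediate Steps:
$s{\left(M \right)} = M^{2} \left(-3 - M\right)$
$R{\left(t,Q \right)} = -12$ ($R{\left(t,Q \right)} = -4 + 2 \left(-4\right) = -4 - 8 = -12$)
$f{\left(z \right)} = - 12 z^{2}$
$n{\left(7 \right)} + \left(-6\right) \left(-4\right) f{\left(8 \right)} = 7 + \left(-6\right) \left(-4\right) \left(- 12 \cdot 8^{2}\right) = 7 + 24 \left(\left(-12\right) 64\right) = 7 + 24 \left(-768\right) = 7 - 18432 = -18425$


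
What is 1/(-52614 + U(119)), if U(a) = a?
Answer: -1/52495 ≈ -1.9049e-5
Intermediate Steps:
1/(-52614 + U(119)) = 1/(-52614 + 119) = 1/(-52495) = -1/52495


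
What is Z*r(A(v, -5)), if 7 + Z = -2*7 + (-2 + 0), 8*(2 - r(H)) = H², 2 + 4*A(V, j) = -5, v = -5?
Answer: -4761/128 ≈ -37.195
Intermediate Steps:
A(V, j) = -7/4 (A(V, j) = -½ + (¼)*(-5) = -½ - 5/4 = -7/4)
r(H) = 2 - H²/8
Z = -23 (Z = -7 + (-2*7 + (-2 + 0)) = -7 + (-14 - 2) = -7 - 16 = -23)
Z*r(A(v, -5)) = -23*(2 - (-7/4)²/8) = -23*(2 - ⅛*49/16) = -23*(2 - 49/128) = -23*207/128 = -4761/128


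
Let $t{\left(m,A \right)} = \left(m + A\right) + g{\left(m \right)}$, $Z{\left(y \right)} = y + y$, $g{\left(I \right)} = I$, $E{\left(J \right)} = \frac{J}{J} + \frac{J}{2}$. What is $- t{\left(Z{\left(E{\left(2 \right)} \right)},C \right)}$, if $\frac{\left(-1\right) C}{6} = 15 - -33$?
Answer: $280$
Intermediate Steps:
$E{\left(J \right)} = 1 + \frac{J}{2}$ ($E{\left(J \right)} = 1 + J \frac{1}{2} = 1 + \frac{J}{2}$)
$Z{\left(y \right)} = 2 y$
$C = -288$ ($C = - 6 \left(15 - -33\right) = - 6 \left(15 + 33\right) = \left(-6\right) 48 = -288$)
$t{\left(m,A \right)} = A + 2 m$ ($t{\left(m,A \right)} = \left(m + A\right) + m = \left(A + m\right) + m = A + 2 m$)
$- t{\left(Z{\left(E{\left(2 \right)} \right)},C \right)} = - (-288 + 2 \cdot 2 \left(1 + \frac{1}{2} \cdot 2\right)) = - (-288 + 2 \cdot 2 \left(1 + 1\right)) = - (-288 + 2 \cdot 2 \cdot 2) = - (-288 + 2 \cdot 4) = - (-288 + 8) = \left(-1\right) \left(-280\right) = 280$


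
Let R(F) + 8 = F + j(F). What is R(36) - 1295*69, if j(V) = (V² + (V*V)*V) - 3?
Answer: -41378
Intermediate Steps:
j(V) = -3 + V² + V³ (j(V) = (V² + V²*V) - 3 = (V² + V³) - 3 = -3 + V² + V³)
R(F) = -11 + F + F² + F³ (R(F) = -8 + (F + (-3 + F² + F³)) = -8 + (-3 + F + F² + F³) = -11 + F + F² + F³)
R(36) - 1295*69 = (-11 + 36 + 36² + 36³) - 1295*69 = (-11 + 36 + 1296 + 46656) - 89355 = 47977 - 89355 = -41378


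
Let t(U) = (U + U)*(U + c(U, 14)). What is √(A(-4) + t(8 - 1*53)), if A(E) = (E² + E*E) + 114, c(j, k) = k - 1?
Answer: √3026 ≈ 55.009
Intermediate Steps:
c(j, k) = -1 + k
t(U) = 2*U*(13 + U) (t(U) = (U + U)*(U + (-1 + 14)) = (2*U)*(U + 13) = (2*U)*(13 + U) = 2*U*(13 + U))
A(E) = 114 + 2*E² (A(E) = (E² + E²) + 114 = 2*E² + 114 = 114 + 2*E²)
√(A(-4) + t(8 - 1*53)) = √((114 + 2*(-4)²) + 2*(8 - 1*53)*(13 + (8 - 1*53))) = √((114 + 2*16) + 2*(8 - 53)*(13 + (8 - 53))) = √((114 + 32) + 2*(-45)*(13 - 45)) = √(146 + 2*(-45)*(-32)) = √(146 + 2880) = √3026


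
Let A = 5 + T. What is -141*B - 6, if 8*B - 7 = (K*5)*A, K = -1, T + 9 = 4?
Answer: -1035/8 ≈ -129.38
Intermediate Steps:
T = -5 (T = -9 + 4 = -5)
A = 0 (A = 5 - 5 = 0)
B = 7/8 (B = 7/8 + (-1*5*0)/8 = 7/8 + (-5*0)/8 = 7/8 + (⅛)*0 = 7/8 + 0 = 7/8 ≈ 0.87500)
-141*B - 6 = -141*7/8 - 6 = -987/8 - 6 = -1035/8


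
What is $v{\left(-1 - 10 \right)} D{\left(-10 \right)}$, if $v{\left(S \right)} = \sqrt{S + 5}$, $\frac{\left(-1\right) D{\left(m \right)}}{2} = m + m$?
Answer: $40 i \sqrt{6} \approx 97.98 i$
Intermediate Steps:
$D{\left(m \right)} = - 4 m$ ($D{\left(m \right)} = - 2 \left(m + m\right) = - 2 \cdot 2 m = - 4 m$)
$v{\left(S \right)} = \sqrt{5 + S}$
$v{\left(-1 - 10 \right)} D{\left(-10 \right)} = \sqrt{5 - 11} \left(\left(-4\right) \left(-10\right)\right) = \sqrt{5 - 11} \cdot 40 = \sqrt{-6} \cdot 40 = i \sqrt{6} \cdot 40 = 40 i \sqrt{6}$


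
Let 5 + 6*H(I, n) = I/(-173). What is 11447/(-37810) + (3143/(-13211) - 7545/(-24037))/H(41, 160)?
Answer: -706718063836599/1813007416533170 ≈ -0.38980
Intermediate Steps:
H(I, n) = -5/6 - I/1038 (H(I, n) = -5/6 + (I/(-173))/6 = -5/6 + (I*(-1/173))/6 = -5/6 + (-I/173)/6 = -5/6 - I/1038)
11447/(-37810) + (3143/(-13211) - 7545/(-24037))/H(41, 160) = 11447/(-37810) + (3143/(-13211) - 7545/(-24037))/(-5/6 - 1/1038*41) = 11447*(-1/37810) + (3143*(-1/13211) - 7545*(-1/24037))/(-5/6 - 41/1038) = -11447/37810 + (-3143/13211 + 7545/24037)/(-151/173) = -11447/37810 + (24128704/317552807)*(-173/151) = -11447/37810 - 4174265792/47950473857 = -706718063836599/1813007416533170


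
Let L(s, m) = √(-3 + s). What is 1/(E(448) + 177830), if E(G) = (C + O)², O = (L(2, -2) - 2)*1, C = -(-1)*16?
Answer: 178025/31692901409 - 28*I/31692901409 ≈ 5.6172e-6 - 8.8348e-10*I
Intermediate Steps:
C = 16 (C = -1*(-16) = 16)
O = -2 + I (O = (√(-3 + 2) - 2)*1 = (√(-1) - 2)*1 = (I - 2)*1 = (-2 + I)*1 = -2 + I ≈ -2.0 + 1.0*I)
E(G) = (14 + I)² (E(G) = (16 + (-2 + I))² = (14 + I)²)
1/(E(448) + 177830) = 1/((14 + I)² + 177830) = 1/(177830 + (14 + I)²)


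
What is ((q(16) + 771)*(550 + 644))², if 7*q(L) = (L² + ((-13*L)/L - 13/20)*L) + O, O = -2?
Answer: 1051874969794884/1225 ≈ 8.5867e+11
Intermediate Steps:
q(L) = -2/7 - 39*L/20 + L²/7 (q(L) = ((L² + ((-13*L)/L - 13/20)*L) - 2)/7 = ((L² + (-13 - 13*1/20)*L) - 2)/7 = ((L² + (-13 - 13/20)*L) - 2)/7 = ((L² - 273*L/20) - 2)/7 = (-2 + L² - 273*L/20)/7 = -2/7 - 39*L/20 + L²/7)
((q(16) + 771)*(550 + 644))² = (((-2/7 - 39/20*16 + (⅐)*16²) + 771)*(550 + 644))² = (((-2/7 - 156/5 + (⅐)*256) + 771)*1194)² = (((-2/7 - 156/5 + 256/7) + 771)*1194)² = ((178/35 + 771)*1194)² = ((27163/35)*1194)² = (32432622/35)² = 1051874969794884/1225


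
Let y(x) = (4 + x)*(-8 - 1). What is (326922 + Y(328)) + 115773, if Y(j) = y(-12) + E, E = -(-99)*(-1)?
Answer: 442668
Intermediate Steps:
y(x) = -36 - 9*x (y(x) = (4 + x)*(-9) = -36 - 9*x)
E = -99 (E = -11*9 = -99)
Y(j) = -27 (Y(j) = (-36 - 9*(-12)) - 99 = (-36 + 108) - 99 = 72 - 99 = -27)
(326922 + Y(328)) + 115773 = (326922 - 27) + 115773 = 326895 + 115773 = 442668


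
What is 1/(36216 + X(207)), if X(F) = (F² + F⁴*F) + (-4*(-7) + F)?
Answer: 1/380059697107 ≈ 2.6312e-12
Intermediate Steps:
X(F) = 28 + F + F² + F⁵ (X(F) = (F² + F⁵) + (28 + F) = 28 + F + F² + F⁵)
1/(36216 + X(207)) = 1/(36216 + (28 + 207 + 207² + 207⁵)) = 1/(36216 + (28 + 207 + 42849 + 380059617807)) = 1/(36216 + 380059660891) = 1/380059697107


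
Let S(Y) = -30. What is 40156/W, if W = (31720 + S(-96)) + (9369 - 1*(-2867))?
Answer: 20078/21963 ≈ 0.91417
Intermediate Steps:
W = 43926 (W = (31720 - 30) + (9369 - 1*(-2867)) = 31690 + (9369 + 2867) = 31690 + 12236 = 43926)
40156/W = 40156/43926 = 40156*(1/43926) = 20078/21963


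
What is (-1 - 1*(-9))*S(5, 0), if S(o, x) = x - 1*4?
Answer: -32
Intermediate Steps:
S(o, x) = -4 + x (S(o, x) = x - 4 = -4 + x)
(-1 - 1*(-9))*S(5, 0) = (-1 - 1*(-9))*(-4 + 0) = (-1 + 9)*(-4) = 8*(-4) = -32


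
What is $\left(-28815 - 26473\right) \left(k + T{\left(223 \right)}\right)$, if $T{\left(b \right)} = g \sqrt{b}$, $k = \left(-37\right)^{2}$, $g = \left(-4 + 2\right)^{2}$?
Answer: $-75689272 - 221152 \sqrt{223} \approx -7.8992 \cdot 10^{7}$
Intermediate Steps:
$g = 4$ ($g = \left(-2\right)^{2} = 4$)
$k = 1369$
$T{\left(b \right)} = 4 \sqrt{b}$
$\left(-28815 - 26473\right) \left(k + T{\left(223 \right)}\right) = \left(-28815 - 26473\right) \left(1369 + 4 \sqrt{223}\right) = - 55288 \left(1369 + 4 \sqrt{223}\right) = -75689272 - 221152 \sqrt{223}$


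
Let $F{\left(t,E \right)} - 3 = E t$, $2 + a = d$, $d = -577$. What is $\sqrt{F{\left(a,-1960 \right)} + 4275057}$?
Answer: $30 \sqrt{6011} \approx 2325.9$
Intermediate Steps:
$a = -579$ ($a = -2 - 577 = -579$)
$F{\left(t,E \right)} = 3 + E t$
$\sqrt{F{\left(a,-1960 \right)} + 4275057} = \sqrt{\left(3 - -1134840\right) + 4275057} = \sqrt{\left(3 + 1134840\right) + 4275057} = \sqrt{1134843 + 4275057} = \sqrt{5409900} = 30 \sqrt{6011}$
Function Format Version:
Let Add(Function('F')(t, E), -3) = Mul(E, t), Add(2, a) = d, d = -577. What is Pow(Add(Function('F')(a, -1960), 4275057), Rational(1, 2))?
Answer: Mul(30, Pow(6011, Rational(1, 2))) ≈ 2325.9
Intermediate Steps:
a = -579 (a = Add(-2, -577) = -579)
Function('F')(t, E) = Add(3, Mul(E, t))
Pow(Add(Function('F')(a, -1960), 4275057), Rational(1, 2)) = Pow(Add(Add(3, Mul(-1960, -579)), 4275057), Rational(1, 2)) = Pow(Add(Add(3, 1134840), 4275057), Rational(1, 2)) = Pow(Add(1134843, 4275057), Rational(1, 2)) = Pow(5409900, Rational(1, 2)) = Mul(30, Pow(6011, Rational(1, 2)))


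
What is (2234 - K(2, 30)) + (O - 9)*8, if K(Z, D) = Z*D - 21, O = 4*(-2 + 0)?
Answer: 2059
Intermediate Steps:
O = -8 (O = 4*(-2) = -8)
K(Z, D) = -21 + D*Z (K(Z, D) = D*Z - 21 = -21 + D*Z)
(2234 - K(2, 30)) + (O - 9)*8 = (2234 - (-21 + 30*2)) + (-8 - 9)*8 = (2234 - (-21 + 60)) - 17*8 = (2234 - 1*39) - 136 = (2234 - 39) - 136 = 2195 - 136 = 2059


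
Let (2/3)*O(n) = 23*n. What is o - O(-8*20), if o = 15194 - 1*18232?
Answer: 2482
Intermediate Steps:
O(n) = 69*n/2 (O(n) = 3*(23*n)/2 = 69*n/2)
o = -3038 (o = 15194 - 18232 = -3038)
o - O(-8*20) = -3038 - 69*(-8*20)/2 = -3038 - 69*(-160)/2 = -3038 - 1*(-5520) = -3038 + 5520 = 2482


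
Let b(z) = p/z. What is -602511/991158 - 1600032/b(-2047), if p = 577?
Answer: 154585964703085/27233246 ≈ 5.6764e+6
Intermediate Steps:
b(z) = 577/z
-602511/991158 - 1600032/b(-2047) = -602511/991158 - 1600032/(577/(-2047)) = -602511*1/991158 - 1600032/(577*(-1/2047)) = -28691/47198 - 1600032/(-577/2047) = -28691/47198 - 1600032*(-2047/577) = -28691/47198 + 3275265504/577 = 154585964703085/27233246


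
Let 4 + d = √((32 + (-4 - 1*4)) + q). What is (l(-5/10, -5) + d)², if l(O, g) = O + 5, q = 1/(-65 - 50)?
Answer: 11151/460 + √317285/115 ≈ 29.139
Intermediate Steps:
q = -1/115 (q = 1/(-115) = -1/115 ≈ -0.0086956)
l(O, g) = 5 + O
d = -4 + √317285/115 (d = -4 + √((32 + (-4 - 1*4)) - 1/115) = -4 + √((32 + (-4 - 4)) - 1/115) = -4 + √((32 - 8) - 1/115) = -4 + √(24 - 1/115) = -4 + √(2759/115) = -4 + √317285/115 ≈ 0.89809)
(l(-5/10, -5) + d)² = ((5 - 5/10) + (-4 + √317285/115))² = ((5 - 5*⅒) + (-4 + √317285/115))² = ((5 - ½) + (-4 + √317285/115))² = (9/2 + (-4 + √317285/115))² = (½ + √317285/115)²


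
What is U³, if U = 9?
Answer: 729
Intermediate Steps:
U³ = 9³ = 729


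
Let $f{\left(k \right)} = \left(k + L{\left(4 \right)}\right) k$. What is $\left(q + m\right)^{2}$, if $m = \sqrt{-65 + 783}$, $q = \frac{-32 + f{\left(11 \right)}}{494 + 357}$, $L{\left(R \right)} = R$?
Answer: $\frac{519994007}{724201} + \frac{266 \sqrt{718}}{851} \approx 726.4$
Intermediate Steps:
$f{\left(k \right)} = k \left(4 + k\right)$ ($f{\left(k \right)} = \left(k + 4\right) k = \left(4 + k\right) k = k \left(4 + k\right)$)
$q = \frac{133}{851}$ ($q = \frac{-32 + 11 \left(4 + 11\right)}{494 + 357} = \frac{-32 + 11 \cdot 15}{851} = \left(-32 + 165\right) \frac{1}{851} = 133 \cdot \frac{1}{851} = \frac{133}{851} \approx 0.15629$)
$m = \sqrt{718} \approx 26.796$
$\left(q + m\right)^{2} = \left(\frac{133}{851} + \sqrt{718}\right)^{2}$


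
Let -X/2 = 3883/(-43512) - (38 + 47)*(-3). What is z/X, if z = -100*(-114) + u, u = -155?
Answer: -244646220/11091677 ≈ -22.057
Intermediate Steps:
X = -11091677/21756 (X = -2*(3883/(-43512) - (38 + 47)*(-3)) = -2*(3883*(-1/43512) - 85*(-3)) = -2*(-3883/43512 - 1*(-255)) = -2*(-3883/43512 + 255) = -2*11091677/43512 = -11091677/21756 ≈ -509.82)
z = 11245 (z = -100*(-114) - 155 = 11400 - 155 = 11245)
z/X = 11245/(-11091677/21756) = 11245*(-21756/11091677) = -244646220/11091677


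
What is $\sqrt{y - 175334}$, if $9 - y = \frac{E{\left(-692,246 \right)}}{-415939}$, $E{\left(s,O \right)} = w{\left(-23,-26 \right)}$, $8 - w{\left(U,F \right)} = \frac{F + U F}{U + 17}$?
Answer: $\frac{i \sqrt{272989311435035655}}{1247817} \approx 418.72 i$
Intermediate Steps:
$w{\left(U,F \right)} = 8 - \frac{F + F U}{17 + U}$ ($w{\left(U,F \right)} = 8 - \frac{F + U F}{U + 17} = 8 - \frac{F + F U}{17 + U}$)
$E{\left(s,O \right)} = \frac{310}{3}$ ($E{\left(s,O \right)} = \frac{136 - -26 + 8 \left(-23\right) - \left(-26\right) \left(-23\right)}{17 - 23} = \frac{136 + 26 - 184 - 598}{-6} = \left(- \frac{1}{6}\right) \left(-620\right) = \frac{310}{3}$)
$y = \frac{11230663}{1247817}$ ($y = 9 - \frac{310}{3 \left(-415939\right)} = 9 - \frac{310}{3} \left(- \frac{1}{415939}\right) = 9 - - \frac{310}{1247817} = 9 + \frac{310}{1247817} = \frac{11230663}{1247817} \approx 9.0002$)
$\sqrt{y - 175334} = \sqrt{\frac{11230663}{1247817} - 175334} = \sqrt{- \frac{218773515215}{1247817}} = \frac{i \sqrt{272989311435035655}}{1247817}$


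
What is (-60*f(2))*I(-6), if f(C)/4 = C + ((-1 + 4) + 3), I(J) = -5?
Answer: 9600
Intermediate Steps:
f(C) = 24 + 4*C (f(C) = 4*(C + ((-1 + 4) + 3)) = 4*(C + (3 + 3)) = 4*(C + 6) = 4*(6 + C) = 24 + 4*C)
(-60*f(2))*I(-6) = -60*(24 + 4*2)*(-5) = -60*(24 + 8)*(-5) = -60*32*(-5) = -1920*(-5) = 9600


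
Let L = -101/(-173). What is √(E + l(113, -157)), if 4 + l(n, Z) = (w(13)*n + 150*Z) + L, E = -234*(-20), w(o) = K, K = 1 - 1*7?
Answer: I*√585154335/173 ≈ 139.83*I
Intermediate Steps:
K = -6 (K = 1 - 7 = -6)
w(o) = -6
L = 101/173 (L = -101*(-1/173) = 101/173 ≈ 0.58381)
E = 4680
l(n, Z) = -591/173 - 6*n + 150*Z (l(n, Z) = -4 + ((-6*n + 150*Z) + 101/173) = -4 + (101/173 - 6*n + 150*Z) = -591/173 - 6*n + 150*Z)
√(E + l(113, -157)) = √(4680 + (-591/173 - 6*113 + 150*(-157))) = √(4680 + (-591/173 - 678 - 23550)) = √(4680 - 4192035/173) = √(-3382395/173) = I*√585154335/173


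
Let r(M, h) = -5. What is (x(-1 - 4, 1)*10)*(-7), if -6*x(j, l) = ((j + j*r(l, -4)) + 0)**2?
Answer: 14000/3 ≈ 4666.7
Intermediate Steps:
x(j, l) = -8*j**2/3 (x(j, l) = -((j + j*(-5)) + 0)**2/6 = -((j - 5*j) + 0)**2/6 = -(-4*j + 0)**2/6 = -16*j**2/6 = -8*j**2/3)
(x(-1 - 4, 1)*10)*(-7) = (-8*(-1 - 4)**2/3*10)*(-7) = (-8/3*(-5)**2*10)*(-7) = (-8/3*25*10)*(-7) = -200/3*10*(-7) = -2000/3*(-7) = 14000/3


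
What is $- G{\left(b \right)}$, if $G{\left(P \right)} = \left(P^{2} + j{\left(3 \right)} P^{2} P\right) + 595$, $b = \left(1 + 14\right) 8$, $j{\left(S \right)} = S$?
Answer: $-5198995$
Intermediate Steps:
$b = 120$ ($b = 15 \cdot 8 = 120$)
$G{\left(P \right)} = 595 + P^{2} + 3 P^{3}$ ($G{\left(P \right)} = \left(P^{2} + 3 P^{2} P\right) + 595 = \left(P^{2} + 3 P^{3}\right) + 595 = 595 + P^{2} + 3 P^{3}$)
$- G{\left(b \right)} = - (595 + 120^{2} + 3 \cdot 120^{3}) = - (595 + 14400 + 3 \cdot 1728000) = - (595 + 14400 + 5184000) = \left(-1\right) 5198995 = -5198995$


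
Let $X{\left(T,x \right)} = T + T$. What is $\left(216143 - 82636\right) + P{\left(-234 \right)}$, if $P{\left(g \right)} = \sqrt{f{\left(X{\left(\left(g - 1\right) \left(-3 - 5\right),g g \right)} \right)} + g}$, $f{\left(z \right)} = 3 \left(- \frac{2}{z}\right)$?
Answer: $133507 + \frac{i \sqrt{206763810}}{940} \approx 1.3351 \cdot 10^{5} + 15.297 i$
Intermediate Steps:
$X{\left(T,x \right)} = 2 T$
$f{\left(z \right)} = - \frac{6}{z}$
$P{\left(g \right)} = \sqrt{g - \frac{6}{16 - 16 g}}$ ($P{\left(g \right)} = \sqrt{- \frac{6}{2 \left(g - 1\right) \left(-3 - 5\right)} + g} = \sqrt{- \frac{6}{2 \left(-1 + g\right) \left(-8\right)} + g} = \sqrt{- \frac{6}{2 \left(8 - 8 g\right)} + g} = \sqrt{- \frac{6}{16 - 16 g} + g} = \sqrt{g - \frac{6}{16 - 16 g}}$)
$\left(216143 - 82636\right) + P{\left(-234 \right)} = \left(216143 - 82636\right) + \frac{\sqrt{2} \sqrt{\frac{3}{-1 - 234} + 8 \left(-234\right)}}{4} = \left(216143 - 82636\right) + \frac{\sqrt{2} \sqrt{\frac{3}{-235} - 1872}}{4} = 133507 + \frac{\sqrt{2} \sqrt{3 \left(- \frac{1}{235}\right) - 1872}}{4} = 133507 + \frac{\sqrt{2} \sqrt{- \frac{3}{235} - 1872}}{4} = 133507 + \frac{\sqrt{2} \sqrt{- \frac{439923}{235}}}{4} = 133507 + \frac{\sqrt{2} \frac{i \sqrt{103381905}}{235}}{4} = 133507 + \frac{i \sqrt{206763810}}{940}$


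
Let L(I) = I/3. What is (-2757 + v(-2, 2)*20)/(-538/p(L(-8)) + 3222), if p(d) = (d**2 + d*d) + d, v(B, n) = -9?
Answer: -50908/55041 ≈ -0.92491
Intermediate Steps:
L(I) = I/3 (L(I) = I*(1/3) = I/3)
p(d) = d + 2*d**2 (p(d) = (d**2 + d**2) + d = 2*d**2 + d = d + 2*d**2)
(-2757 + v(-2, 2)*20)/(-538/p(L(-8)) + 3222) = (-2757 - 9*20)/(-538*(-3/(8*(1 + 2*((1/3)*(-8))))) + 3222) = (-2757 - 180)/(-538*(-3/(8*(1 + 2*(-8/3)))) + 3222) = -2937/(-538*(-3/(8*(1 - 16/3))) + 3222) = -2937/(-538/((-8/3*(-13/3))) + 3222) = -2937/(-538/104/9 + 3222) = -2937/(-538*9/104 + 3222) = -2937/(-2421/52 + 3222) = -2937/165123/52 = -2937*52/165123 = -50908/55041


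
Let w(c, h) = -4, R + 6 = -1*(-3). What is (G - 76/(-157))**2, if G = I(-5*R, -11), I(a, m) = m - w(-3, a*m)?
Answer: 1046529/24649 ≈ 42.457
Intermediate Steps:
R = -3 (R = -6 - 1*(-3) = -6 + 3 = -3)
I(a, m) = 4 + m (I(a, m) = m - 1*(-4) = m + 4 = 4 + m)
G = -7 (G = 4 - 11 = -7)
(G - 76/(-157))**2 = (-7 - 76/(-157))**2 = (-7 - 76*(-1/157))**2 = (-7 + 76/157)**2 = (-1023/157)**2 = 1046529/24649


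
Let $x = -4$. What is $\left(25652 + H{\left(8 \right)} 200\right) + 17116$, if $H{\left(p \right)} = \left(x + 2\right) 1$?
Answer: $42368$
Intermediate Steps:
$H{\left(p \right)} = -2$ ($H{\left(p \right)} = \left(-4 + 2\right) 1 = \left(-2\right) 1 = -2$)
$\left(25652 + H{\left(8 \right)} 200\right) + 17116 = \left(25652 - 400\right) + 17116 = 25252 + 17116 = 42368$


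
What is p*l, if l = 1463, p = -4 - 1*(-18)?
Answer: 20482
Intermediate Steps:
p = 14 (p = -4 + 18 = 14)
p*l = 14*1463 = 20482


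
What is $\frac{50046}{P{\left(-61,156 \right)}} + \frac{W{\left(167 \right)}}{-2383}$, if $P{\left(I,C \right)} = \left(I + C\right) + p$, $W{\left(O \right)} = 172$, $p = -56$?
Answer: $\frac{39750970}{30979} \approx 1283.2$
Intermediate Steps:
$P{\left(I,C \right)} = -56 + C + I$ ($P{\left(I,C \right)} = \left(I + C\right) - 56 = \left(C + I\right) - 56 = -56 + C + I$)
$\frac{50046}{P{\left(-61,156 \right)}} + \frac{W{\left(167 \right)}}{-2383} = \frac{50046}{-56 + 156 - 61} + \frac{172}{-2383} = \frac{50046}{39} + 172 \left(- \frac{1}{2383}\right) = 50046 \cdot \frac{1}{39} - \frac{172}{2383} = \frac{16682}{13} - \frac{172}{2383} = \frac{39750970}{30979}$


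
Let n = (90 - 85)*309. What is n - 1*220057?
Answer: -218512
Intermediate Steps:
n = 1545 (n = 5*309 = 1545)
n - 1*220057 = 1545 - 1*220057 = 1545 - 220057 = -218512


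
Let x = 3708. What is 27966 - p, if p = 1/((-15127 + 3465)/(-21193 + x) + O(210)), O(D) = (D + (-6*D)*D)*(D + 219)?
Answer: 55462354760116093/1983206563688 ≈ 27966.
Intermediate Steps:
O(D) = (219 + D)*(D - 6*D**2) (O(D) = (D - 6*D**2)*(219 + D) = (219 + D)*(D - 6*D**2))
p = -17485/1983206563688 (p = 1/((-15127 + 3465)/(-21193 + 3708) + 210*(219 - 1313*210 - 6*210**2)) = 1/(-11662/(-17485) + 210*(219 - 275730 - 6*44100)) = 1/(-11662*(-1/17485) + 210*(219 - 275730 - 264600)) = 1/(11662/17485 + 210*(-540111)) = 1/(11662/17485 - 113423310) = 1/(-1983206563688/17485) = -17485/1983206563688 ≈ -8.8165e-9)
27966 - p = 27966 - 1*(-17485/1983206563688) = 27966 + 17485/1983206563688 = 55462354760116093/1983206563688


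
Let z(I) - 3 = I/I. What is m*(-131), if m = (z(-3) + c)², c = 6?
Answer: -13100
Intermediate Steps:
z(I) = 4 (z(I) = 3 + I/I = 3 + 1 = 4)
m = 100 (m = (4 + 6)² = 10² = 100)
m*(-131) = 100*(-131) = -13100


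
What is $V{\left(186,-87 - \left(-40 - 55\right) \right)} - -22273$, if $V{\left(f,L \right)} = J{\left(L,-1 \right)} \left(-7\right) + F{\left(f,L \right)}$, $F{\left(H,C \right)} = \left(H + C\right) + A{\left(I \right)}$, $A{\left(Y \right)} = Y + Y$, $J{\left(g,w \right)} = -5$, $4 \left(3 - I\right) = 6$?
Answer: $22505$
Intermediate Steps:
$I = \frac{3}{2}$ ($I = 3 - \frac{3}{2} = \frac{3}{2} \approx 1.5$)
$A{\left(Y \right)} = 2 Y$
$F{\left(H,C \right)} = 3 + C + H$ ($F{\left(H,C \right)} = \left(H + C\right) + 2 \cdot \frac{3}{2} = \left(C + H\right) + 3 = 3 + C + H$)
$V{\left(f,L \right)} = 38 + L + f$ ($V{\left(f,L \right)} = \left(-5\right) \left(-7\right) + \left(3 + L + f\right) = 35 + \left(3 + L + f\right) = 38 + L + f$)
$V{\left(186,-87 - \left(-40 - 55\right) \right)} - -22273 = \left(38 - -8 + 186\right) - -22273 = \left(38 - -8 + 186\right) + 22273 = \left(38 + \left(-87 + 95\right) + 186\right) + 22273 = \left(38 + 8 + 186\right) + 22273 = 232 + 22273 = 22505$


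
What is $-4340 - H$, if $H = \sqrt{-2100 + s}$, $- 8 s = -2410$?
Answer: $-4340 - \frac{i \sqrt{7195}}{2} \approx -4340.0 - 42.412 i$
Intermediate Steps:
$s = \frac{1205}{4}$ ($s = \left(- \frac{1}{8}\right) \left(-2410\right) = \frac{1205}{4} \approx 301.25$)
$H = \frac{i \sqrt{7195}}{2}$ ($H = \sqrt{-2100 + \frac{1205}{4}} = \sqrt{- \frac{7195}{4}} = \frac{i \sqrt{7195}}{2} \approx 42.412 i$)
$-4340 - H = -4340 - \frac{i \sqrt{7195}}{2}$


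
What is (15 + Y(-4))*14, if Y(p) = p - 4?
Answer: 98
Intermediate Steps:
Y(p) = -4 + p
(15 + Y(-4))*14 = (15 + (-4 - 4))*14 = (15 - 8)*14 = 7*14 = 98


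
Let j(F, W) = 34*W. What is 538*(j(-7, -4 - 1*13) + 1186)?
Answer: 327104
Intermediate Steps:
538*(j(-7, -4 - 1*13) + 1186) = 538*(34*(-4 - 1*13) + 1186) = 538*(34*(-4 - 13) + 1186) = 538*(34*(-17) + 1186) = 538*(-578 + 1186) = 538*608 = 327104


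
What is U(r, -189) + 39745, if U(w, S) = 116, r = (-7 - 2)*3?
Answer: 39861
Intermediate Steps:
r = -27 (r = -9*3 = -27)
U(r, -189) + 39745 = 116 + 39745 = 39861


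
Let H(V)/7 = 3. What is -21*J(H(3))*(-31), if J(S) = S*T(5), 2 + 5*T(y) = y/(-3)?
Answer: -50127/5 ≈ -10025.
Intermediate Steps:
H(V) = 21 (H(V) = 7*3 = 21)
T(y) = -2/5 - y/15 (T(y) = -2/5 + (y/(-3))/5 = -2/5 + (y*(-1/3))/5 = -2/5 + (-y/3)/5 = -2/5 - y/15)
J(S) = -11*S/15 (J(S) = S*(-2/5 - 1/15*5) = S*(-2/5 - 1/3) = S*(-11/15) = -11*S/15)
-21*J(H(3))*(-31) = -(-77)*21/5*(-31) = -21*(-77/5)*(-31) = (1617/5)*(-31) = -50127/5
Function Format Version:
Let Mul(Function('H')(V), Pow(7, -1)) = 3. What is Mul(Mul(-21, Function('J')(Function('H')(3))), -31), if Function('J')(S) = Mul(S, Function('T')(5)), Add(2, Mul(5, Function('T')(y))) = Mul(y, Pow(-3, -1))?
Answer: Rational(-50127, 5) ≈ -10025.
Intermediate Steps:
Function('H')(V) = 21 (Function('H')(V) = Mul(7, 3) = 21)
Function('T')(y) = Add(Rational(-2, 5), Mul(Rational(-1, 15), y)) (Function('T')(y) = Add(Rational(-2, 5), Mul(Rational(1, 5), Mul(y, Pow(-3, -1)))) = Add(Rational(-2, 5), Mul(Rational(1, 5), Mul(y, Rational(-1, 3)))) = Add(Rational(-2, 5), Mul(Rational(1, 5), Mul(Rational(-1, 3), y))) = Add(Rational(-2, 5), Mul(Rational(-1, 15), y)))
Function('J')(S) = Mul(Rational(-11, 15), S) (Function('J')(S) = Mul(S, Add(Rational(-2, 5), Mul(Rational(-1, 15), 5))) = Mul(S, Add(Rational(-2, 5), Rational(-1, 3))) = Mul(S, Rational(-11, 15)) = Mul(Rational(-11, 15), S))
Mul(Mul(-21, Function('J')(Function('H')(3))), -31) = Mul(Mul(-21, Mul(Rational(-11, 15), 21)), -31) = Mul(Mul(-21, Rational(-77, 5)), -31) = Mul(Rational(1617, 5), -31) = Rational(-50127, 5)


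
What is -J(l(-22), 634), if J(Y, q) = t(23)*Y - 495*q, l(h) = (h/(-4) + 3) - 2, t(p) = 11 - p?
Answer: 313908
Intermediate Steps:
l(h) = 1 - h/4 (l(h) = (h*(-1/4) + 3) - 2 = (-h/4 + 3) - 2 = (3 - h/4) - 2 = 1 - h/4)
J(Y, q) = -495*q - 12*Y (J(Y, q) = (11 - 1*23)*Y - 495*q = (11 - 23)*Y - 495*q = -12*Y - 495*q = -495*q - 12*Y)
-J(l(-22), 634) = -(-495*634 - 12*(1 - 1/4*(-22))) = -(-313830 - 12*(1 + 11/2)) = -(-313830 - 12*13/2) = -(-313830 - 78) = -1*(-313908) = 313908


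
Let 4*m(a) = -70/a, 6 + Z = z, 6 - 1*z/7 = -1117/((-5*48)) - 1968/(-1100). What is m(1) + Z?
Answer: -351157/13200 ≈ -26.603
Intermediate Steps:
z = -40957/13200 (z = 42 - 7*(-1117/((-5*48)) - 1968/(-1100)) = 42 - 7*(-1117/(-240) - 1968*(-1/1100)) = 42 - 7*(-1117*(-1/240) + 492/275) = 42 - 7*(1117/240 + 492/275) = 42 - 7*85051/13200 = 42 - 595357/13200 = -40957/13200 ≈ -3.1028)
Z = -120157/13200 (Z = -6 - 40957/13200 = -120157/13200 ≈ -9.1028)
m(a) = -35/(2*a) (m(a) = (-70/a)/4 = -35/(2*a))
m(1) + Z = -35/2/1 - 120157/13200 = -35/2*1 - 120157/13200 = -35/2 - 120157/13200 = -351157/13200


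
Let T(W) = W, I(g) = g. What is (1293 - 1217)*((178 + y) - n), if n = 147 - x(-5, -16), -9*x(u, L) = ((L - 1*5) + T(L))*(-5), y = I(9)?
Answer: 13300/9 ≈ 1477.8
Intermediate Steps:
y = 9
x(u, L) = -25/9 + 10*L/9 (x(u, L) = -((L - 1*5) + L)*(-5)/9 = -((L - 5) + L)*(-5)/9 = -((-5 + L) + L)*(-5)/9 = -(-5 + 2*L)*(-5)/9 = -(25 - 10*L)/9 = -25/9 + 10*L/9)
n = 1508/9 (n = 147 - (-25/9 + (10/9)*(-16)) = 147 - (-25/9 - 160/9) = 147 - 1*(-185/9) = 147 + 185/9 = 1508/9 ≈ 167.56)
(1293 - 1217)*((178 + y) - n) = (1293 - 1217)*((178 + 9) - 1*1508/9) = 76*(187 - 1508/9) = 76*(175/9) = 13300/9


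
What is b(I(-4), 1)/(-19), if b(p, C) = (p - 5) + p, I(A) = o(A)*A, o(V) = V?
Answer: -27/19 ≈ -1.4211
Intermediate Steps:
I(A) = A² (I(A) = A*A = A²)
b(p, C) = -5 + 2*p (b(p, C) = (-5 + p) + p = -5 + 2*p)
b(I(-4), 1)/(-19) = (-5 + 2*(-4)²)/(-19) = (-5 + 2*16)*(-1/19) = (-5 + 32)*(-1/19) = 27*(-1/19) = -27/19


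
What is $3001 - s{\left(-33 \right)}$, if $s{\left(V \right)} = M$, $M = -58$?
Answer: $3059$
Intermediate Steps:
$s{\left(V \right)} = -58$
$3001 - s{\left(-33 \right)} = 3001 - -58 = 3001 + 58 = 3059$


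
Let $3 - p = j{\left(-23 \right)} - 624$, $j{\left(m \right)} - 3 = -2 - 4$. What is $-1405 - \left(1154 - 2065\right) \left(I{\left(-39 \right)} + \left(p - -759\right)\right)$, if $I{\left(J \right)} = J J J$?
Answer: $-52775635$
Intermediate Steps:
$j{\left(m \right)} = -3$ ($j{\left(m \right)} = 3 - 6 = -3$)
$I{\left(J \right)} = J^{3}$ ($I{\left(J \right)} = J^{2} J = J^{3}$)
$p = 630$ ($p = 3 - \left(-3 - 624\right) = 3 - -627 = 3 + 627 = 630$)
$-1405 - \left(1154 - 2065\right) \left(I{\left(-39 \right)} + \left(p - -759\right)\right) = -1405 - \left(1154 - 2065\right) \left(\left(-39\right)^{3} + \left(630 - -759\right)\right) = -1405 - - 911 \left(-59319 + \left(630 + 759\right)\right) = -1405 - - 911 \left(-59319 + 1389\right) = -1405 - \left(-911\right) \left(-57930\right) = -1405 - 52774230 = -52775635$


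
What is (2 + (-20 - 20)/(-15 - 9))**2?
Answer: 121/9 ≈ 13.444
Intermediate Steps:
(2 + (-20 - 20)/(-15 - 9))**2 = (2 - 40/(-24))**2 = (2 - 40*(-1/24))**2 = (2 + 5/3)**2 = (11/3)**2 = 121/9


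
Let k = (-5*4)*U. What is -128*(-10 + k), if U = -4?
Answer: -8960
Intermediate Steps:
k = 80 (k = -5*4*(-4) = -20*(-4) = 80)
-128*(-10 + k) = -128*(-10 + 80) = -128*70 = -8960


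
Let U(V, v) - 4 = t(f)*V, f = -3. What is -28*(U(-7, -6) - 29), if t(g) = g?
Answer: 112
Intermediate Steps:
U(V, v) = 4 - 3*V
-28*(U(-7, -6) - 29) = -28*((4 - 3*(-7)) - 29) = -28*((4 + 21) - 29) = -28*(25 - 29) = -28*(-4) = 112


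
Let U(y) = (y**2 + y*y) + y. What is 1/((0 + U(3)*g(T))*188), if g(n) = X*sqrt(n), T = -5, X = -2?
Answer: I*sqrt(5)/39480 ≈ 5.6638e-5*I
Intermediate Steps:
U(y) = y + 2*y**2 (U(y) = (y**2 + y**2) + y = 2*y**2 + y = y + 2*y**2)
g(n) = -2*sqrt(n)
1/((0 + U(3)*g(T))*188) = 1/((0 + (3*(1 + 2*3))*(-2*I*sqrt(5)))*188) = 1/((0 + (3*(1 + 6))*(-2*I*sqrt(5)))*188) = 1/((0 + (3*7)*(-2*I*sqrt(5)))*188) = 1/((0 + 21*(-2*I*sqrt(5)))*188) = 1/((0 - 42*I*sqrt(5))*188) = 1/(-42*I*sqrt(5)*188) = 1/(-7896*I*sqrt(5)) = I*sqrt(5)/39480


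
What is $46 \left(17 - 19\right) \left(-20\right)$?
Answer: $1840$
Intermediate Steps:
$46 \left(17 - 19\right) \left(-20\right) = 46 \left(-2\right) \left(-20\right) = \left(-92\right) \left(-20\right) = 1840$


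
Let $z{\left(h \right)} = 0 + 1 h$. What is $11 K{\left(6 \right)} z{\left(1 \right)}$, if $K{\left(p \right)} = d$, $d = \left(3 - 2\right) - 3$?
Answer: $-22$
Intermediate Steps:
$z{\left(h \right)} = h$ ($z{\left(h \right)} = 0 + h = h$)
$d = -2$ ($d = 1 - 3 = -2$)
$K{\left(p \right)} = -2$
$11 K{\left(6 \right)} z{\left(1 \right)} = 11 \left(-2\right) 1 = \left(-22\right) 1 = -22$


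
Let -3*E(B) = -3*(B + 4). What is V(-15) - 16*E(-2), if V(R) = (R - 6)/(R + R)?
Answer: -313/10 ≈ -31.300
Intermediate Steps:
E(B) = 4 + B (E(B) = -(-1)*(B + 4) = -(-1)*(4 + B) = -(-12 - 3*B)/3 = 4 + B)
V(R) = (-6 + R)/(2*R) (V(R) = (-6 + R)/((2*R)) = (-6 + R)*(1/(2*R)) = (-6 + R)/(2*R))
V(-15) - 16*E(-2) = (½)*(-6 - 15)/(-15) - 16*(4 - 2) = (½)*(-1/15)*(-21) - 16*2 = 7/10 - 32 = -313/10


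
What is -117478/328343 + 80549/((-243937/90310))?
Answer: -2388520471956056/80095006391 ≈ -29821.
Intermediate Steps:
-117478/328343 + 80549/((-243937/90310)) = -117478*1/328343 + 80549/((-243937*1/90310)) = -117478/328343 + 80549/(-243937/90310) = -117478/328343 + 80549*(-90310/243937) = -117478/328343 - 7274380190/243937 = -2388520471956056/80095006391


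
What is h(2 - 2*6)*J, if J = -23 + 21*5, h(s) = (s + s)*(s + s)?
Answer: 32800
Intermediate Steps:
h(s) = 4*s² (h(s) = (2*s)*(2*s) = 4*s²)
J = 82 (J = -23 + 105 = 82)
h(2 - 2*6)*J = (4*(2 - 2*6)²)*82 = (4*(2 - 12)²)*82 = (4*(-10)²)*82 = (4*100)*82 = 400*82 = 32800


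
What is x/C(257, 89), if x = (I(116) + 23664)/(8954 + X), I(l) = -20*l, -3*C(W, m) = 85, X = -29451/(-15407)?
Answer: -986541024/11728616965 ≈ -0.084114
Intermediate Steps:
X = 29451/15407 (X = -29451*(-1/15407) = 29451/15407 ≈ 1.9115)
C(W, m) = -85/3 (C(W, m) = -1/3*85 = -85/3)
x = 328847008/137983729 (x = (-20*116 + 23664)/(8954 + 29451/15407) = (-2320 + 23664)/(137983729/15407) = 21344*(15407/137983729) = 328847008/137983729 ≈ 2.3832)
x/C(257, 89) = 328847008/(137983729*(-85/3)) = (328847008/137983729)*(-3/85) = -986541024/11728616965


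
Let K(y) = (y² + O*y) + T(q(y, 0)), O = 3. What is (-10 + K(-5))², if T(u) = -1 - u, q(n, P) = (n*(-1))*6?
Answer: 961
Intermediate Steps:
q(n, P) = -6*n (q(n, P) = -n*6 = -6*n)
K(y) = -1 + y² + 9*y (K(y) = (y² + 3*y) + (-1 - (-6)*y) = (y² + 3*y) + (-1 + 6*y) = -1 + y² + 9*y)
(-10 + K(-5))² = (-10 + (-1 + (-5)² + 9*(-5)))² = (-10 + (-1 + 25 - 45))² = (-10 - 21)² = (-31)² = 961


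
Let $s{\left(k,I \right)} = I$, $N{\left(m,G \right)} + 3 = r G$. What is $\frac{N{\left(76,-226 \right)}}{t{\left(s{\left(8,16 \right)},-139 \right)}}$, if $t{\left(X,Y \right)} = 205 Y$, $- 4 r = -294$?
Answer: $\frac{16614}{28495} \approx 0.58305$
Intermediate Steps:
$r = \frac{147}{2}$ ($r = \left(- \frac{1}{4}\right) \left(-294\right) = \frac{147}{2} \approx 73.5$)
$N{\left(m,G \right)} = -3 + \frac{147 G}{2}$
$\frac{N{\left(76,-226 \right)}}{t{\left(s{\left(8,16 \right)},-139 \right)}} = \frac{-3 + \frac{147}{2} \left(-226\right)}{205 \left(-139\right)} = \frac{-3 - 16611}{-28495} = \left(-16614\right) \left(- \frac{1}{28495}\right) = \frac{16614}{28495}$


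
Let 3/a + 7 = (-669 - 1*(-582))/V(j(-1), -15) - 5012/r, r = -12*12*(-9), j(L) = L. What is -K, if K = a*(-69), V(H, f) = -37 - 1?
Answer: -1274292/52805 ≈ -24.132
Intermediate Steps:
V(H, f) = -38
r = 1296 (r = -144*(-9) = 1296)
a = -18468/52805 (a = 3/(-7 + ((-669 - 1*(-582))/(-38) - 5012/1296)) = 3/(-7 + ((-669 + 582)*(-1/38) - 5012*1/1296)) = 3/(-7 + (-87*(-1/38) - 1253/324)) = 3/(-7 + (87/38 - 1253/324)) = 3/(-7 - 9713/6156) = 3/(-52805/6156) = 3*(-6156/52805) = -18468/52805 ≈ -0.34974)
K = 1274292/52805 (K = -18468/52805*(-69) = 1274292/52805 ≈ 24.132)
-K = -1*1274292/52805 = -1274292/52805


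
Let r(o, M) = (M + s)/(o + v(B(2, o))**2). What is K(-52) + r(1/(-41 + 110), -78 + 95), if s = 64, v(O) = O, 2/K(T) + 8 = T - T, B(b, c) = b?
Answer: 22079/1108 ≈ 19.927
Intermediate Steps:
K(T) = -1/4 (K(T) = 2/(-8 + (T - T)) = 2/(-8 + 0) = 2/(-8) = 2*(-1/8) = -1/4)
r(o, M) = (64 + M)/(4 + o) (r(o, M) = (M + 64)/(o + 2**2) = (64 + M)/(o + 4) = (64 + M)/(4 + o))
K(-52) + r(1/(-41 + 110), -78 + 95) = -1/4 + (64 + (-78 + 95))/(4 + 1/(-41 + 110)) = -1/4 + (64 + 17)/(4 + 1/69) = -1/4 + 81/(4 + 1/69) = -1/4 + 81/(277/69) = -1/4 + (69/277)*81 = -1/4 + 5589/277 = 22079/1108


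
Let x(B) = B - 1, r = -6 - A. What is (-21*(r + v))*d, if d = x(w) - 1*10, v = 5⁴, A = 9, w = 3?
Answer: 102480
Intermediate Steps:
v = 625
r = -15 (r = -6 - 1*9 = -6 - 9 = -15)
x(B) = -1 + B
d = -8 (d = (-1 + 3) - 1*10 = 2 - 10 = -8)
(-21*(r + v))*d = -21*(-15 + 625)*(-8) = -21*610*(-8) = -12810*(-8) = 102480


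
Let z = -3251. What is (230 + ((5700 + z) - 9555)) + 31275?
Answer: 24399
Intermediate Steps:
(230 + ((5700 + z) - 9555)) + 31275 = (230 + ((5700 - 3251) - 9555)) + 31275 = (230 + (2449 - 9555)) + 31275 = (230 - 7106) + 31275 = -6876 + 31275 = 24399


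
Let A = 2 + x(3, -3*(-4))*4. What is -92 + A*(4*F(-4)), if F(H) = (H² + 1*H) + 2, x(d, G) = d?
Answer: 692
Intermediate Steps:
F(H) = 2 + H + H² (F(H) = (H² + H) + 2 = (H + H²) + 2 = 2 + H + H²)
A = 14 (A = 2 + 3*4 = 2 + 12 = 14)
-92 + A*(4*F(-4)) = -92 + 14*(4*(2 - 4 + (-4)²)) = -92 + 14*(4*(2 - 4 + 16)) = -92 + 14*(4*14) = -92 + 14*56 = -92 + 784 = 692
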